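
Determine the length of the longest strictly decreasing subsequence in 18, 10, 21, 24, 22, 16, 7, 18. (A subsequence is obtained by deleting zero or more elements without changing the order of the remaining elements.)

4

Let dp[i] be the longest decreasing subsequence ending at position i. Then dp = [1, 2, 1, 1, 2, 3, 4, 3].
The maximum is 4; one witness is 24, 22, 16, 7 at positions 4,5,6,7.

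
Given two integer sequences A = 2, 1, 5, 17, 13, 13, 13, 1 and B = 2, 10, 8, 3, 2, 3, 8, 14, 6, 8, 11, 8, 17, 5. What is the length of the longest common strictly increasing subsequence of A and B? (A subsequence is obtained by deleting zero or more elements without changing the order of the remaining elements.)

A longest common strictly increasing subsequence is 2, 17 (length 2); it appears in order in both A and B, and no longer such subsequence exists.

2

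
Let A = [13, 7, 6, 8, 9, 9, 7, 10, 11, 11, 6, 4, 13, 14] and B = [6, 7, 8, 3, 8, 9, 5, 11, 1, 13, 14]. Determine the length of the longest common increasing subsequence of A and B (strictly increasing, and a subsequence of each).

6

For each value that appears in both, track the longest common increasing run ending there.
The best achievable length is 6; one witness is 6, 8, 9, 11, 13, 14 (A-positions 3,4,5,9,13,14, B-positions 1,3,6,8,10,11).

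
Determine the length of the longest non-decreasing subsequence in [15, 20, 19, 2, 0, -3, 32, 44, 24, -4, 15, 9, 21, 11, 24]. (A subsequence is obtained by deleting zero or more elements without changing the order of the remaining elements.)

One longest non-decreasing subsequence is 15, 20, 32, 44 (positions 1,2,7,8), of length 4; no longer one exists.

4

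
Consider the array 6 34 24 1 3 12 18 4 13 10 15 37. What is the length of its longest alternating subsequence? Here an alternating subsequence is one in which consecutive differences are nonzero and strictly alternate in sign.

A longest alternating subsequence is 6, 34, 1, 12, 4, 13, 10, 15 (positions 1,2,4,6,8,9,10,11); its 7 consecutive differences strictly alternate in sign, and length 8 is optimal.

8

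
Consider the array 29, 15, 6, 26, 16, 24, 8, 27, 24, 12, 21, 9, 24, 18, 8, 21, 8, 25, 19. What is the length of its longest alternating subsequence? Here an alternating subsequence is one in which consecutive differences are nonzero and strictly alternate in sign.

16

A longest alternating subsequence is 29, 15, 26, 16, 24, 8, 27, 12, 21, 9, 24, 18, 21, 8, 25, 19 (positions 1,2,4,5,6,7,8,10,11,12,13,14,16,17,18,19); its 15 consecutive differences strictly alternate in sign, and length 16 is optimal.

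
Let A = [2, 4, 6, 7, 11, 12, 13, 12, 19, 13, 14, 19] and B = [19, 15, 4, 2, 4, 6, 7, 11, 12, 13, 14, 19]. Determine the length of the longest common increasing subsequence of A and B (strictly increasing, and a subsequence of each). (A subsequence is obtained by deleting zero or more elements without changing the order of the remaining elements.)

9

A longest common strictly increasing subsequence is 2, 4, 6, 7, 11, 12, 13, 14, 19 (length 9); it appears in order in both A and B, and no longer such subsequence exists.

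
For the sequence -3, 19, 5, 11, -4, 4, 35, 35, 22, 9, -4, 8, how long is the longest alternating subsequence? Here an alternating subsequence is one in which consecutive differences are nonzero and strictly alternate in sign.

Track the best alternating length ending on an up-step vs a down-step at each position: up/down = 1/1, 2/1, 2/3, 4/3, 1/5, 6/5, 6/1, 6/1, 6/7, 6/7, 1/7, 8/7.
The maximum over both is 8; one such subsequence is -3, 19, 5, 11, -4, 4, -4, 8.

8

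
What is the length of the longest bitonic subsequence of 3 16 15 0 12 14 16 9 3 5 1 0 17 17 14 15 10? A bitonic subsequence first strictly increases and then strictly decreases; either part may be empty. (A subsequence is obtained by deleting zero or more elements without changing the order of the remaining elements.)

8

One longest bitonic subsequence is 3, 16, 15, 14, 9, 5, 1, 0 (positions 1,2,3,6,8,10,11,12): it rises to 16 then falls. Length 8 is optimal.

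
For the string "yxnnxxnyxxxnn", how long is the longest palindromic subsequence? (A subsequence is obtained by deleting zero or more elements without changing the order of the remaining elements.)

9

One longest palindromic subsequence is nnxxxxxnn (positions 3,4,5,6,9,10,11,12,13); it reads the same forward and backward, and the interval DP gives dp[1][13] = 9.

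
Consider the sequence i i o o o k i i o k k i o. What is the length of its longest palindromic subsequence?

Using dp[i][j] = 2 + dp[i+1][j−1] if the ends match, else max(dp[i+1][j], dp[i][j−1]):
dp[1][13] = 7. A witness is iioooii at positions 1,2,3,4,5,8,12.

7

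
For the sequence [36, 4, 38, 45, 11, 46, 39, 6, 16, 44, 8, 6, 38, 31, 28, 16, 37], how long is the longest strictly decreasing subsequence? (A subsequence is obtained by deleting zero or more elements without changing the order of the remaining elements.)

6

One longest decreasing subsequence is 45, 39, 38, 31, 28, 16 (positions 4,7,13,14,15,16), of length 6; no longer one exists.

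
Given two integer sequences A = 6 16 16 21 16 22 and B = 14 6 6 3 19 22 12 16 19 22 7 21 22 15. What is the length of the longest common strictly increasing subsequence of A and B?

4

A longest common strictly increasing subsequence is 6, 16, 21, 22 (length 4); it appears in order in both A and B, and no longer such subsequence exists.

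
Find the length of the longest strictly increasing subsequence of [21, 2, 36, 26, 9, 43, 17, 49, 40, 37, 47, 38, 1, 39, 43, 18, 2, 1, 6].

Let dp[i] be the longest increasing subsequence ending at position i. Then dp = [1, 1, 2, 2, 2, 3, 3, 4, 4, 4, 5, 5, 1, 6, 7, 4, 2, 1, 3].
The maximum is 7; one witness is 2, 9, 17, 37, 38, 39, 43 at positions 2,5,7,10,12,14,15.

7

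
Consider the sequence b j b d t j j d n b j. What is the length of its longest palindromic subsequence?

8

One longest palindromic subsequence is jbdjjdbj (positions 2,3,4,6,7,8,10,11); it reads the same forward and backward, and the interval DP gives dp[1][11] = 8.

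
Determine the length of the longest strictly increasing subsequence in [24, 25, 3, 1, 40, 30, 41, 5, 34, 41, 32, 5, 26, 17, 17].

5

Let dp[i] be the longest increasing subsequence ending at position i. Then dp = [1, 2, 1, 1, 3, 3, 4, 2, 4, 5, 4, 2, 3, 3, 3].
The maximum is 5; one witness is 24, 25, 30, 34, 41 at positions 1,2,6,9,10.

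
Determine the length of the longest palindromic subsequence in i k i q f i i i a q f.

One longest palindromic subsequence is fiiif (positions 5,6,7,8,11); it reads the same forward and backward, and the interval DP gives dp[1][11] = 5.

5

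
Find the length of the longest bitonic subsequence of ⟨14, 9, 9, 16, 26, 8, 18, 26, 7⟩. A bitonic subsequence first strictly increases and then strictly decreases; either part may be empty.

One longest bitonic subsequence is 14, 16, 26, 18, 7 (positions 1,4,5,7,9): it rises to 26 then falls. Length 5 is optimal.

5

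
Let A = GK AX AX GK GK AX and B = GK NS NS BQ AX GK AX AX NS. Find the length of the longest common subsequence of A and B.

Backtracking the LCS table gives one alignment: GK (A1,B1) → AX (A2,B5) → AX (A3,B7) → AX (A6,B8).
So the longest common subsequence has length 4.

4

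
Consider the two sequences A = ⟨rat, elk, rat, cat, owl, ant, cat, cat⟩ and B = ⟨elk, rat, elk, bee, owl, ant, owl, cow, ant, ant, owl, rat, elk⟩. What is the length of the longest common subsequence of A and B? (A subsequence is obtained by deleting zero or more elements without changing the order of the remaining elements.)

Backtracking the LCS table gives one alignment: rat (A1,B2) → elk (A2,B3) → owl (A5,B7) → ant (A6,B10).
So the longest common subsequence has length 4.

4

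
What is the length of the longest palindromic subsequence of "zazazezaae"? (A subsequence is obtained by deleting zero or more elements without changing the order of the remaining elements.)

7

Using dp[i][j] = 2 + dp[i+1][j−1] if the ends match, else max(dp[i+1][j], dp[i][j−1]):
dp[1][10] = 7. A witness is aazezaa at positions 2,4,5,6,7,8,9.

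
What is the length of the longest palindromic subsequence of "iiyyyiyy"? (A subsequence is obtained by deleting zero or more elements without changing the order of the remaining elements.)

5

Using dp[i][j] = 2 + dp[i+1][j−1] if the ends match, else max(dp[i+1][j], dp[i][j−1]):
dp[1][8] = 5. A witness is yyiyy at positions 3,4,6,7,8.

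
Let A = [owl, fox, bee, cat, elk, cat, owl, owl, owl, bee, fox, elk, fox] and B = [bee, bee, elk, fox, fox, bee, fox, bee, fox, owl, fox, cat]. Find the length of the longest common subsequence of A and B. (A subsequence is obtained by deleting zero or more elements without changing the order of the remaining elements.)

5

A longest common subsequence is fox, bee, bee, fox, fox (length 5); the LCS DP confirms no longer common subsequence exists.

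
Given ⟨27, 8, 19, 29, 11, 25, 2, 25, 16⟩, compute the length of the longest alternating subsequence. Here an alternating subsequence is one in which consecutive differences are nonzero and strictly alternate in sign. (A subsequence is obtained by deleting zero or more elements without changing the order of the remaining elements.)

8

A longest alternating subsequence is 27, 8, 19, 11, 25, 2, 25, 16 (positions 1,2,3,5,6,7,8,9); its 7 consecutive differences strictly alternate in sign, and length 8 is optimal.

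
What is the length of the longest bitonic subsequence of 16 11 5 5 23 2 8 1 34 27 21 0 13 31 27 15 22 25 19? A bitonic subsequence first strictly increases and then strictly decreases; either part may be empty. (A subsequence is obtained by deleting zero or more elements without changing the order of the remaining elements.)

One longest bitonic subsequence is 16, 23, 34, 31, 27, 25, 19 (positions 1,5,9,14,15,18,19): it rises to 34 then falls. Length 7 is optimal.

7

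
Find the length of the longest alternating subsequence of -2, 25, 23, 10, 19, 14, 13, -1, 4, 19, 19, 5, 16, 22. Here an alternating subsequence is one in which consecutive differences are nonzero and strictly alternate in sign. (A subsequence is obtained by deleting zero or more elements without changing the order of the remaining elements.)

A longest alternating subsequence is -2, 25, 10, 19, 14, 19, 5, 16 (positions 1,2,4,5,6,10,12,13); its 7 consecutive differences strictly alternate in sign, and length 8 is optimal.

8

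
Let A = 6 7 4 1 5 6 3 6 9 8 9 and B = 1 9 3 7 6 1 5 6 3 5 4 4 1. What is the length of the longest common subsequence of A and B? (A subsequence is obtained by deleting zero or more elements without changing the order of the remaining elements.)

Backtracking the LCS table gives one alignment: 6 (A1,B5) → 1 (A4,B6) → 5 (A5,B7) → 6 (A6,B8) → 3 (A7,B9).
So the longest common subsequence has length 5.

5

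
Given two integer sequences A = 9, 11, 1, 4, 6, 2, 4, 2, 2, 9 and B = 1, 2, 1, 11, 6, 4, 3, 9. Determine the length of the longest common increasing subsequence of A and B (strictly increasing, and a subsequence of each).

For each value that appears in both, track the longest common increasing run ending there.
The best achievable length is 4; one witness is 1, 2, 4, 9 (A-positions 3,6,7,10, B-positions 1,2,6,8).

4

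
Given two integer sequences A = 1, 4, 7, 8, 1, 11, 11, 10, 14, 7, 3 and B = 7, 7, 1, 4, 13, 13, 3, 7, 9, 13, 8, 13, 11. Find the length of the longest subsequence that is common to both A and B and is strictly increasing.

5

A longest common strictly increasing subsequence is 1, 4, 7, 8, 11 (length 5); it appears in order in both A and B, and no longer such subsequence exists.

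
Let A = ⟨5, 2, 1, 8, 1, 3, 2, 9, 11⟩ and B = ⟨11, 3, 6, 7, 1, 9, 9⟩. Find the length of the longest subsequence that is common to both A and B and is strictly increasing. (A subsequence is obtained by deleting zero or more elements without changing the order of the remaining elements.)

A longest common strictly increasing subsequence is 3, 9 (length 2); it appears in order in both A and B, and no longer such subsequence exists.

2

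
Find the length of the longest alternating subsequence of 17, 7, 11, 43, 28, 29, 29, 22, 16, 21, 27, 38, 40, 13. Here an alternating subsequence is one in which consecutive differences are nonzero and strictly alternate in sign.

Track the best alternating length ending on an up-step vs a down-step at each position: up/down = 1/1, 1/2, 3/2, 3/1, 3/4, 5/4, 5/4, 3/6, 3/6, 7/6, 7/6, 7/4, 7/4, 3/8.
The maximum over both is 8; one such subsequence is 17, 7, 43, 28, 29, 16, 21, 13.

8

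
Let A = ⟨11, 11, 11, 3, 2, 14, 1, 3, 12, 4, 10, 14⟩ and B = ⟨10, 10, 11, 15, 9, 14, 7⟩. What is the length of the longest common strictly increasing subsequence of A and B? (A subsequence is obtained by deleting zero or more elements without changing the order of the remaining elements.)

2

For each value that appears in both, track the longest common increasing run ending there.
The best achievable length is 2; one witness is 11, 14 (A-positions 1,6, B-positions 3,6).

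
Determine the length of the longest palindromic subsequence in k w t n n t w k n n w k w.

One longest palindromic subsequence is kwnnknnwk (positions 1,2,4,5,8,9,10,11,12); it reads the same forward and backward, and the interval DP gives dp[1][13] = 9.

9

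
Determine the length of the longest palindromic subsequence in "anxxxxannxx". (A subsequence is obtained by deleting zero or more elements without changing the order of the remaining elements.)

6

One longest palindromic subsequence is xxnnxx (positions 3,4,8,9,10,11); it reads the same forward and backward, and the interval DP gives dp[1][11] = 6.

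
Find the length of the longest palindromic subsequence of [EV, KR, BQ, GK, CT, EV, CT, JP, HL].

3

Using dp[i][j] = 2 + dp[i+1][j−1] if the ends match, else max(dp[i+1][j], dp[i][j−1]):
dp[1][9] = 3. A witness is CT EV CT at positions 5,6,7.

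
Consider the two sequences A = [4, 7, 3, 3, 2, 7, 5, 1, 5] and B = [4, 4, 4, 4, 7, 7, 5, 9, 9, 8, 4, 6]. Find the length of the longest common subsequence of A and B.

4

Backtracking the LCS table gives one alignment: 4 (A1,B4) → 7 (A2,B5) → 7 (A6,B6) → 5 (A7,B7).
So the longest common subsequence has length 4.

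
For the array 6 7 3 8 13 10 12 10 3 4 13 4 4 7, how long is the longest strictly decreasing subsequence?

4

Let dp[i] be the longest decreasing subsequence ending at position i. Then dp = [1, 1, 2, 1, 1, 2, 2, 3, 4, 4, 1, 4, 4, 4].
The maximum is 4; one witness is 13, 12, 10, 3 at positions 5,7,8,9.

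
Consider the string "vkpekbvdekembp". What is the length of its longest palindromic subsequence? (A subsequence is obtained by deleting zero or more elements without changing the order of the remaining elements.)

7

Using dp[i][j] = 2 + dp[i+1][j−1] if the ends match, else max(dp[i+1][j], dp[i][j−1]):
dp[1][14] = 7. A witness is pbekebp at positions 3,6,9,10,11,13,14.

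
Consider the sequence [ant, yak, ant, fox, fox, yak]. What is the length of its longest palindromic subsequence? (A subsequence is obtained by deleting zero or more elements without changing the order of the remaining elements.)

4

One longest palindromic subsequence is yak fox fox yak (positions 2,4,5,6); it reads the same forward and backward, and the interval DP gives dp[1][6] = 4.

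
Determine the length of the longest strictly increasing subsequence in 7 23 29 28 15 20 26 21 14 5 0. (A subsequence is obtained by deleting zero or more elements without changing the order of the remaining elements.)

One longest increasing subsequence is 7, 15, 20, 26 (positions 1,5,6,7), of length 4; no longer one exists.

4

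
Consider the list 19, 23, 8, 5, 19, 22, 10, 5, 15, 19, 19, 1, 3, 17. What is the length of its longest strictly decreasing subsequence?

Scanning left to right, the best length ending at each element is: 19→1, 23→1, 8→2, 5→3, 19→2, 22→2, 10→3, 5→4, 15→3, 19→3, 19→3, 1→5, 3→5, 17→4.
So the longest decreasing subsequence has length 5, e.g. 23, 19, 10, 5, 1.

5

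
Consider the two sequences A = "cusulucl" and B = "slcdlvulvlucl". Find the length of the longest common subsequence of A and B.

6

Backtracking the LCS table gives one alignment: c (A1,B3) → u (A2,B7) → l (A5,B10) → u (A6,B11) → c (A7,B12) → l (A8,B13).
So the longest common subsequence has length 6.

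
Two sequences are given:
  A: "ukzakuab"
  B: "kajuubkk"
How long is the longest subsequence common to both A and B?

4

Backtracking the LCS table gives one alignment: k (A2,B1) → a (A4,B2) → u (A6,B5) → b (A8,B6).
So the longest common subsequence has length 4.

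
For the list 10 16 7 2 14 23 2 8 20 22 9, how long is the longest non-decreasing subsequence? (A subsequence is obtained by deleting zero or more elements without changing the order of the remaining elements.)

5

Scanning left to right, the best length ending at each element is: 10→1, 16→2, 7→1, 2→1, 14→2, 23→3, 2→2, 8→3, 20→4, 22→5, 9→4.
So the longest non-decreasing subsequence has length 5, e.g. 2, 2, 8, 20, 22.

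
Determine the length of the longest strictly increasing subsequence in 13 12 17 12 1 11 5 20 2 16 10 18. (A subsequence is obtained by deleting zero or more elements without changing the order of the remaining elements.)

4

Let dp[i] be the longest increasing subsequence ending at position i. Then dp = [1, 1, 2, 1, 1, 2, 2, 3, 2, 3, 3, 4].
The maximum is 4; one witness is 1, 11, 16, 18 at positions 5,6,10,12.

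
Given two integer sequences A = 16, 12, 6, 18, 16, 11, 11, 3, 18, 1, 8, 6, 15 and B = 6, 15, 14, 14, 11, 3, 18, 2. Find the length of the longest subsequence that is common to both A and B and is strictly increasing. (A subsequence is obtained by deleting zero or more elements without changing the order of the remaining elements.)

For each value that appears in both, track the longest common increasing run ending there.
The best achievable length is 3; one witness is 6, 11, 18 (A-positions 3,6,9, B-positions 1,5,7).

3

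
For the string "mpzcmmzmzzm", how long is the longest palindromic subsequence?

Using dp[i][j] = 2 + dp[i+1][j−1] if the ends match, else max(dp[i+1][j], dp[i][j−1]):
dp[1][11] = 7. A witness is mzzmzzm at positions 1,3,7,8,9,10,11.

7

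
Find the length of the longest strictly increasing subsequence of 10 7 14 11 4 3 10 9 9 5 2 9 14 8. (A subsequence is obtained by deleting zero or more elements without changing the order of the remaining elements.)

4

Scanning left to right, the best length ending at each element is: 10→1, 7→1, 14→2, 11→2, 4→1, 3→1, 10→2, 9→2, 9→2, 5→2, 2→1, 9→3, 14→4, 8→3.
So the longest increasing subsequence has length 4, e.g. 4, 5, 9, 14.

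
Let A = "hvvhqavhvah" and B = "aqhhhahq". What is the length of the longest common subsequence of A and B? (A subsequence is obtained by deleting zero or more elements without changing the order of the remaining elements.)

A longest common subsequence is hhhah (length 5); the LCS DP confirms no longer common subsequence exists.

5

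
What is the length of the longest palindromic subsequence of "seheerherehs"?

One longest palindromic subsequence is shererehs (positions 1,3,4,6,8,9,10,11,12); it reads the same forward and backward, and the interval DP gives dp[1][12] = 9.

9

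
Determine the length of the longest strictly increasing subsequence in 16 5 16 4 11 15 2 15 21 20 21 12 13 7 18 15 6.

Scanning left to right, the best length ending at each element is: 16→1, 5→1, 16→2, 4→1, 11→2, 15→3, 2→1, 15→3, 21→4, 20→4, 21→5, 12→3, 13→4, 7→2, 18→5, 15→5, 6→2.
So the longest increasing subsequence has length 5, e.g. 5, 11, 15, 20, 21.

5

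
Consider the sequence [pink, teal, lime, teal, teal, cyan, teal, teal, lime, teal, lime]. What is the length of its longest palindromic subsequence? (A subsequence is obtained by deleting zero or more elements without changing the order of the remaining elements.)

One longest palindromic subsequence is teal lime teal teal cyan teal teal lime teal (positions 2,3,4,5,6,7,8,9,10); it reads the same forward and backward, and the interval DP gives dp[1][11] = 9.

9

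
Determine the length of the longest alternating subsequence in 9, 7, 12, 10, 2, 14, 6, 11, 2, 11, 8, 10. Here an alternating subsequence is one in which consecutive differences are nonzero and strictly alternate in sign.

Track the best alternating length ending on an up-step vs a down-step at each position: up/down = 1/1, 1/2, 3/1, 3/4, 1/4, 5/1, 5/6, 7/6, 1/8, 9/6, 9/10, 11/10.
The maximum over both is 11; one such subsequence is 9, 7, 12, 10, 14, 6, 11, 2, 11, 8, 10.

11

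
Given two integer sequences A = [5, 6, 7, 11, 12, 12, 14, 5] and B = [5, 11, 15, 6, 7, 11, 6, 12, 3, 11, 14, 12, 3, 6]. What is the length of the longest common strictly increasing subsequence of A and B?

A longest common strictly increasing subsequence is 5, 6, 7, 11, 12, 14 (length 6); it appears in order in both A and B, and no longer such subsequence exists.

6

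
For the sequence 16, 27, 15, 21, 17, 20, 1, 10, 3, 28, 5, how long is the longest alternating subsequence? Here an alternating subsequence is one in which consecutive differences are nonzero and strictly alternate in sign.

A longest alternating subsequence is 16, 27, 15, 21, 17, 20, 1, 10, 3, 28, 5 (positions 1,2,3,4,5,6,7,8,9,10,11); its 10 consecutive differences strictly alternate in sign, and length 11 is optimal.

11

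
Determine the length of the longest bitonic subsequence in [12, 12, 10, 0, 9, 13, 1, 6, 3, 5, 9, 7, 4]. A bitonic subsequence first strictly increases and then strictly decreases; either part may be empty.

One longest bitonic subsequence is 0, 1, 3, 5, 9, 7, 4 (positions 4,7,9,10,11,12,13): it rises to 9 then falls. Length 7 is optimal.

7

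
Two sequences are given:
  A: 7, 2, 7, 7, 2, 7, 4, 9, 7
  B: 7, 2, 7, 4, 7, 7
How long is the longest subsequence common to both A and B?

Backtracking the LCS table gives one alignment: 7 (A1,B1) → 2 (A2,B2) → 7 (A3,B3) → 7 (A6,B5) → 7 (A9,B6).
So the longest common subsequence has length 5.

5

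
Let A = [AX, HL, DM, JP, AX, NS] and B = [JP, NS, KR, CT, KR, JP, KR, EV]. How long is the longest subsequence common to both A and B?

2

A longest common subsequence is JP, NS (length 2); the LCS DP confirms no longer common subsequence exists.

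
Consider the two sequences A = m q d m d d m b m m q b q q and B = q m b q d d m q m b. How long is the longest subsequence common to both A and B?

Backtracking the LCS table gives one alignment: m (A1,B2) → q (A2,B4) → d (A5,B5) → d (A6,B6) → m (A7,B7) → m (A10,B9) → b (A12,B10).
So the longest common subsequence has length 7.

7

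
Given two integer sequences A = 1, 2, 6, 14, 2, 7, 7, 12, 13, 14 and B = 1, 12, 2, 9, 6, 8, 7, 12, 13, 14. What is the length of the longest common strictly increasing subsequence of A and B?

7

For each value that appears in both, track the longest common increasing run ending there.
The best achievable length is 7; one witness is 1, 2, 6, 7, 12, 13, 14 (A-positions 1,2,3,6,8,9,10, B-positions 1,3,5,7,8,9,10).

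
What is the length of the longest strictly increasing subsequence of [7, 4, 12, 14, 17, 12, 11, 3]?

Let dp[i] be the longest increasing subsequence ending at position i. Then dp = [1, 1, 2, 3, 4, 2, 2, 1].
The maximum is 4; one witness is 7, 12, 14, 17 at positions 1,3,4,5.

4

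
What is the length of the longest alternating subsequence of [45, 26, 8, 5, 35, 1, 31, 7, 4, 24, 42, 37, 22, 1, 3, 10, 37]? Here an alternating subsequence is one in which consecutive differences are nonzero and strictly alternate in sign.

9

A longest alternating subsequence is 45, 26, 35, 1, 31, 7, 24, 1, 3 (positions 1,2,5,6,7,8,10,14,15); its 8 consecutive differences strictly alternate in sign, and length 9 is optimal.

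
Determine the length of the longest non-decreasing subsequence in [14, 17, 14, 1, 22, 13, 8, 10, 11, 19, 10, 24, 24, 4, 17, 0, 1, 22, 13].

7

Scanning left to right, the best length ending at each element is: 14→1, 17→2, 14→2, 1→1, 22→3, 13→2, 8→2, 10→3, 11→4, 19→5, 10→4, 24→6, 24→7, 4→2, 17→5, 0→1, 1→2, 22→6, 13→5.
So the longest non-decreasing subsequence has length 7, e.g. 1, 8, 10, 11, 19, 24, 24.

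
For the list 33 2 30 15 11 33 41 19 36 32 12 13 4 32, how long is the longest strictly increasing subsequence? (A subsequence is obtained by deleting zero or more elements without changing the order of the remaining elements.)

Let dp[i] be the longest increasing subsequence ending at position i. Then dp = [1, 1, 2, 2, 2, 3, 4, 3, 4, 4, 3, 4, 2, 5].
The maximum is 5; one witness is 2, 11, 12, 13, 32 at positions 2,5,11,12,14.

5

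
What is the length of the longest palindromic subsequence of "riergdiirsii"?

One longest palindromic subsequence is iriiri (positions 2,4,7,8,9,12); it reads the same forward and backward, and the interval DP gives dp[1][12] = 6.

6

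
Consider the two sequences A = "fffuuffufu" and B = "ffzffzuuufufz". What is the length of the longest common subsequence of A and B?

A longest common subsequence is fffuufuf (length 8); the LCS DP confirms no longer common subsequence exists.

8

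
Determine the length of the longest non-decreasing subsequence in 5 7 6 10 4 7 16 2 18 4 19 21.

7

Let dp[i] be the longest non-decreasing subsequence ending at position i. Then dp = [1, 2, 2, 3, 1, 3, 4, 1, 5, 2, 6, 7].
The maximum is 7; one witness is 5, 7, 10, 16, 18, 19, 21 at positions 1,2,4,7,9,11,12.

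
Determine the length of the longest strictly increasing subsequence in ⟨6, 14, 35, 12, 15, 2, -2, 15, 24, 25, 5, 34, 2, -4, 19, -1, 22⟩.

6

Let dp[i] be the longest increasing subsequence ending at position i. Then dp = [1, 2, 3, 2, 3, 1, 1, 3, 4, 5, 2, 6, 2, 1, 4, 2, 5].
The maximum is 6; one witness is 6, 14, 15, 24, 25, 34 at positions 1,2,5,9,10,12.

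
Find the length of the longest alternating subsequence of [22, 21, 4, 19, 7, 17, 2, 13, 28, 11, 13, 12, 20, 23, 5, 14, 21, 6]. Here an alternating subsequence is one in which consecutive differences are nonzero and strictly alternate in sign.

Track the best alternating length ending on an up-step vs a down-step at each position: up/down = 1/1, 1/2, 1/2, 3/2, 3/4, 5/4, 1/6, 7/6, 7/1, 7/8, 9/8, 9/10, 11/8, 11/8, 7/12, 13/12, 13/12, 13/14.
The maximum over both is 14; one such subsequence is 22, 4, 19, 7, 17, 2, 13, 11, 13, 12, 20, 5, 14, 6.

14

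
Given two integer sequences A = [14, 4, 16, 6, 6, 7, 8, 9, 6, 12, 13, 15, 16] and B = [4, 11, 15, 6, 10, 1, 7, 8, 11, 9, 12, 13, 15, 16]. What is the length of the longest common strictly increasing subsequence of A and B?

A longest common strictly increasing subsequence is 4, 6, 7, 8, 9, 12, 13, 15, 16 (length 9); it appears in order in both A and B, and no longer such subsequence exists.

9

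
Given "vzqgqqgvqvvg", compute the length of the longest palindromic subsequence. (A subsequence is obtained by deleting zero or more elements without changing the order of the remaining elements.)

One longest palindromic subsequence is vqgqqgqv (positions 1,3,4,5,6,7,9,11); it reads the same forward and backward, and the interval DP gives dp[1][12] = 8.

8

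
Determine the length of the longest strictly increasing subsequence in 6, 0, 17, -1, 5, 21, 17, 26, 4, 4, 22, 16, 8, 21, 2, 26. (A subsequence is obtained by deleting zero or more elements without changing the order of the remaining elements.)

Scanning left to right, the best length ending at each element is: 6→1, 0→1, 17→2, -1→1, 5→2, 21→3, 17→3, 26→4, 4→2, 4→2, 22→4, 16→3, 8→3, 21→4, 2→2, 26→5.
So the longest increasing subsequence has length 5, e.g. 6, 17, 21, 22, 26.

5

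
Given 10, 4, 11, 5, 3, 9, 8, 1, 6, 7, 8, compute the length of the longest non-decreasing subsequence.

Scanning left to right, the best length ending at each element is: 10→1, 4→1, 11→2, 5→2, 3→1, 9→3, 8→3, 1→1, 6→3, 7→4, 8→5.
So the longest non-decreasing subsequence has length 5, e.g. 4, 5, 6, 7, 8.

5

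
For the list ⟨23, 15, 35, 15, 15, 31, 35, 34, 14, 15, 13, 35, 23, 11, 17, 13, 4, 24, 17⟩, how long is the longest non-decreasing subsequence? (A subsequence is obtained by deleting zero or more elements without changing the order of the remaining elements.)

One longest non-decreasing subsequence is 15, 15, 15, 31, 35, 35 (positions 2,4,5,6,7,12), of length 6; no longer one exists.

6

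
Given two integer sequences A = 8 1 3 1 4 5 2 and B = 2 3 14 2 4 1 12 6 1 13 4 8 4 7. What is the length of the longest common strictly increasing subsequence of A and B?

2

A longest common strictly increasing subsequence is 3, 4 (length 2); it appears in order in both A and B, and no longer such subsequence exists.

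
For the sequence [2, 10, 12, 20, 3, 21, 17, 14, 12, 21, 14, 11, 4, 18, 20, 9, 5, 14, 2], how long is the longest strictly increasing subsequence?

Scanning left to right, the best length ending at each element is: 2→1, 10→2, 12→3, 20→4, 3→2, 21→5, 17→4, 14→4, 12→3, 21→5, 14→4, 11→3, 4→3, 18→5, 20→6, 9→4, 5→4, 14→5, 2→1.
So the longest increasing subsequence has length 6, e.g. 2, 10, 12, 17, 18, 20.

6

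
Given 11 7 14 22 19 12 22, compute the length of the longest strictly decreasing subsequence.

3

One longest decreasing subsequence is 22, 19, 12 (positions 4,5,6), of length 3; no longer one exists.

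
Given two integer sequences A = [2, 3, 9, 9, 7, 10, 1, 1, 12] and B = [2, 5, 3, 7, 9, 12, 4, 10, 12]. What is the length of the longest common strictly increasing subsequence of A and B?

5

For each value that appears in both, track the longest common increasing run ending there.
The best achievable length is 5; one witness is 2, 3, 7, 10, 12 (A-positions 1,2,5,6,9, B-positions 1,3,4,8,9).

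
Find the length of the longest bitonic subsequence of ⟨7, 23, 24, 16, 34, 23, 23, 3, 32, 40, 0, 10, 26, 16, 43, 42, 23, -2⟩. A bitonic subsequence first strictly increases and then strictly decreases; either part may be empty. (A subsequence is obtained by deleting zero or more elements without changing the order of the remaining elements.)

9

Let inc[i] be the LIS ending at i and dec[i] the longest strictly decreasing subsequence starting at i. inc = [1, 2, 3, 2, 4, 3, 3, 1, 4, 5, 1, 2, 4, 3, 6, 6, 4, 1], dec = [4, 5, 5, 4, 5, 4, 4, 3, 4, 4, 2, 2, 3, 2, 4, 3, 2, 1].
max_i inc[i]+dec[i]−1 = 9, with one witness 7, 23, 24, 34, 40, 43, 42, 23, -2.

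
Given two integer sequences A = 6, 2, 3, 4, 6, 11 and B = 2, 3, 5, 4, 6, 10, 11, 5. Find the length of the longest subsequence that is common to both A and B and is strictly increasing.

A longest common strictly increasing subsequence is 2, 3, 4, 6, 11 (length 5); it appears in order in both A and B, and no longer such subsequence exists.

5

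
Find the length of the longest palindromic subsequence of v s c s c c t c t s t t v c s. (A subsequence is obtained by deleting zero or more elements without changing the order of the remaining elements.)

One longest palindromic subsequence is scttsttcs (positions 2,3,7,9,10,11,12,14,15); it reads the same forward and backward, and the interval DP gives dp[1][15] = 9.

9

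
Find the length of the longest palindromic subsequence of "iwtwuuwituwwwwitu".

One longest palindromic subsequence is iwtwuuwtwi (positions 1,2,3,4,5,6,7,9,14,15); it reads the same forward and backward, and the interval DP gives dp[1][17] = 10.

10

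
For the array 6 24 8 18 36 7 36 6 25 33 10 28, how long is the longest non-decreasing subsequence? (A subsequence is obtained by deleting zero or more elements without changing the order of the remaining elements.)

5

Let dp[i] be the longest non-decreasing subsequence ending at position i. Then dp = [1, 2, 2, 3, 4, 2, 5, 2, 4, 5, 3, 5].
The maximum is 5; one witness is 6, 8, 18, 36, 36 at positions 1,3,4,5,7.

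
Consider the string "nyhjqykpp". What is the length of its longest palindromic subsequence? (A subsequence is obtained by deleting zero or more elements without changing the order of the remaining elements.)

3

One longest palindromic subsequence is yqy (positions 2,5,6); it reads the same forward and backward, and the interval DP gives dp[1][9] = 3.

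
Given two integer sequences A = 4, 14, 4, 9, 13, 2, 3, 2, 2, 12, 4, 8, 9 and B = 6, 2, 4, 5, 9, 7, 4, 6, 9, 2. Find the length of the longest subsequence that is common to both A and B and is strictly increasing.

3

A longest common strictly increasing subsequence is 2, 4, 9 (length 3); it appears in order in both A and B, and no longer such subsequence exists.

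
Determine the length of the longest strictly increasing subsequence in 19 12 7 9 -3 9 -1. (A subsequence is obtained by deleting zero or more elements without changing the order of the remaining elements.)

Let dp[i] be the longest increasing subsequence ending at position i. Then dp = [1, 1, 1, 2, 1, 2, 2].
The maximum is 2; one witness is 7, 9 at positions 3,4.

2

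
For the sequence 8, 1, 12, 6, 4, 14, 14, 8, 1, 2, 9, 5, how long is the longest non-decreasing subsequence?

4

Scanning left to right, the best length ending at each element is: 8→1, 1→1, 12→2, 6→2, 4→2, 14→3, 14→4, 8→3, 1→2, 2→3, 9→4, 5→4.
So the longest non-decreasing subsequence has length 4, e.g. 8, 12, 14, 14.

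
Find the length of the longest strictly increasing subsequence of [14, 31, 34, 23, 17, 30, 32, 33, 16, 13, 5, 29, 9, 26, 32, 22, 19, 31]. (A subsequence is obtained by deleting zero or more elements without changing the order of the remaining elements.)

Let dp[i] be the longest increasing subsequence ending at position i. Then dp = [1, 2, 3, 2, 2, 3, 4, 5, 2, 1, 1, 3, 2, 3, 4, 3, 3, 4].
The maximum is 5; one witness is 14, 23, 30, 32, 33 at positions 1,4,6,7,8.

5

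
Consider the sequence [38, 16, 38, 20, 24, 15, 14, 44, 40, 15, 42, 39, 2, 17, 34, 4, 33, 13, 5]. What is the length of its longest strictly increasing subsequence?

Let dp[i] be the longest increasing subsequence ending at position i. Then dp = [1, 1, 2, 2, 3, 1, 1, 4, 4, 2, 5, 4, 1, 3, 4, 2, 4, 3, 3].
The maximum is 5; one witness is 16, 20, 24, 40, 42 at positions 2,4,5,9,11.

5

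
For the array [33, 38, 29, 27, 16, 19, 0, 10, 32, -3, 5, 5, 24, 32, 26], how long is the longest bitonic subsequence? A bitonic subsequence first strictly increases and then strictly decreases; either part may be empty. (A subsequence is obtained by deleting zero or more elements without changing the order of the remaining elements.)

Let inc[i] be the LIS ending at i and dec[i] the longest strictly decreasing subsequence starting at i. inc = [1, 2, 1, 1, 1, 2, 1, 2, 3, 1, 2, 2, 3, 4, 4], dec = [6, 6, 5, 4, 3, 3, 2, 2, 2, 1, 1, 1, 1, 2, 1].
max_i inc[i]+dec[i]−1 = 7, with one witness 33, 38, 29, 27, 19, 10, 5.

7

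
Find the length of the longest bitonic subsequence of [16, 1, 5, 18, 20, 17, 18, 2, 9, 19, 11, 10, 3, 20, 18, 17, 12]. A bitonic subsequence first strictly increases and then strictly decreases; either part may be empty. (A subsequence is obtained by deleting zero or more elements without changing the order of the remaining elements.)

Let inc[i] be the LIS ending at i and dec[i] the longest strictly decreasing subsequence starting at i. inc = [1, 1, 2, 3, 4, 3, 4, 2, 3, 5, 4, 4, 3, 6, 5, 5, 5], dec = [4, 1, 2, 5, 5, 4, 4, 1, 2, 4, 3, 2, 1, 4, 3, 2, 1].
max_i inc[i]+dec[i]−1 = 9, with one witness 1, 5, 17, 18, 19, 20, 18, 17, 12.

9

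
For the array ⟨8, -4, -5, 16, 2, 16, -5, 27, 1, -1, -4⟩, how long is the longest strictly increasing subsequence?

Let dp[i] be the longest increasing subsequence ending at position i. Then dp = [1, 1, 1, 2, 2, 3, 1, 4, 2, 2, 2].
The maximum is 4; one witness is -4, 2, 16, 27 at positions 2,5,6,8.

4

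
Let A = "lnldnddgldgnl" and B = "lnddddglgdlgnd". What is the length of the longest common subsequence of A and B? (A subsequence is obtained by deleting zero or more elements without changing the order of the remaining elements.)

Backtracking the LCS table gives one alignment: l (A1,B1) → n (A2,B2) → d (A4,B4) → d (A6,B5) → d (A7,B6) → g (A8,B7) → l (A9,B8) → d (A10,B10) → g (A11,B12) → n (A12,B13).
So the longest common subsequence has length 10.

10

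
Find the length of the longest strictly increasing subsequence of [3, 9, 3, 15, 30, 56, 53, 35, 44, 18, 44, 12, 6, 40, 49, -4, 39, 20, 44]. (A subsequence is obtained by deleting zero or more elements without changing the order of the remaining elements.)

Let dp[i] be the longest increasing subsequence ending at position i. Then dp = [1, 2, 1, 3, 4, 5, 5, 5, 6, 4, 6, 3, 2, 6, 7, 1, 6, 5, 7].
The maximum is 7; one witness is 3, 9, 15, 30, 35, 44, 49 at positions 1,2,4,5,8,9,15.

7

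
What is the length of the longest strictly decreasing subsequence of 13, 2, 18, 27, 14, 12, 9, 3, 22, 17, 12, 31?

Scanning left to right, the best length ending at each element is: 13→1, 2→2, 18→1, 27→1, 14→2, 12→3, 9→4, 3→5, 22→2, 17→3, 12→4, 31→1.
So the longest decreasing subsequence has length 5, e.g. 18, 14, 12, 9, 3.

5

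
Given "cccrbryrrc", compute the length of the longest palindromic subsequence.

7

One longest palindromic subsequence is crryrrc (positions 1,4,6,7,8,9,10); it reads the same forward and backward, and the interval DP gives dp[1][10] = 7.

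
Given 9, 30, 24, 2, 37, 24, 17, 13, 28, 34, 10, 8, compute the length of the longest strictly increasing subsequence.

4

One longest increasing subsequence is 9, 24, 28, 34 (positions 1,3,9,10), of length 4; no longer one exists.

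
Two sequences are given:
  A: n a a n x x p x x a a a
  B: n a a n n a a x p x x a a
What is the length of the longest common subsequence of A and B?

Backtracking the LCS table gives one alignment: n (A1,B1) → a (A2,B2) → a (A3,B3) → n (A4,B5) → x (A6,B8) → p (A7,B9) → x (A8,B10) → x (A9,B11) → a (A11,B12) → a (A12,B13).
So the longest common subsequence has length 10.

10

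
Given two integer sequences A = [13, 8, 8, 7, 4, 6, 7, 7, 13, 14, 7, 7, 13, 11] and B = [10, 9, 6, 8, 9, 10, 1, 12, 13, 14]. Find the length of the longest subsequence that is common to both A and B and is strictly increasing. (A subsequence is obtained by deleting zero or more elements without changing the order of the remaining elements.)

For each value that appears in both, track the longest common increasing run ending there.
The best achievable length is 3; one witness is 6, 13, 14 (A-positions 6,9,10, B-positions 3,9,10).

3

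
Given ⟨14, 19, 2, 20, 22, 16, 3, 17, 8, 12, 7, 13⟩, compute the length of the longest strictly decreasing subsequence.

4

One longest decreasing subsequence is 19, 16, 8, 7 (positions 2,6,9,11), of length 4; no longer one exists.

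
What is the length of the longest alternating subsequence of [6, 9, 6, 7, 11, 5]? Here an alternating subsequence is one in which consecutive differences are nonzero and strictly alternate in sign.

A longest alternating subsequence is 6, 9, 6, 7, 5 (positions 1,2,3,4,6); its 4 consecutive differences strictly alternate in sign, and length 5 is optimal.

5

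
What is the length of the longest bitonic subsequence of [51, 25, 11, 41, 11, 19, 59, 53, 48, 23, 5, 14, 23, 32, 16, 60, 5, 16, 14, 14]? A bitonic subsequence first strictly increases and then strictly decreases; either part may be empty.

One longest bitonic subsequence is 25, 41, 59, 53, 48, 32, 16, 14 (positions 2,4,7,8,9,14,18,20): it rises to 59 then falls. Length 8 is optimal.

8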